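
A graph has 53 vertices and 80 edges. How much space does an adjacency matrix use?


Adjacency matrix: V x V grid of entries
Space = V^2 = 53^2 = 53 * 53 = 2809


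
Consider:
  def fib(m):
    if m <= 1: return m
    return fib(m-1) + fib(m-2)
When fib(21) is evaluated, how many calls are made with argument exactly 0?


Let N(m) = number of times fib(m) is called while evaluating fib(21).
N(21) = 1 (the initial call).
N(20) = 1 (only fib(21) calls it).
For 1 <= m <= 19: fib(m) is called by fib(m+1) and fib(m+2), so
  N(m) = N(m+1) + N(m+2).
fib(0) is called only by fib(2), so N(0) = N(2).
Walk down from m=21:
  N(21)=1, N(20)=1, N(19)=2, N(18)=3, N(17)=5, N(16)=8, N(15)=13, N(14)=21, N(13)=34, N(12)=55, N(11)=89, N(10)=144, N(9)=233, N(8)=377, N(7)=610, N(6)=987, N(5)=1597, N(4)=2584, N(3)=4181, N(2)=6765, N(1)=10946, N(0)=N(2)=6765
N(0) = 6765


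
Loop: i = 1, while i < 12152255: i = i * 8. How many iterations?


i multiplies by 8 each step:
i = 1 -> 8 -> 64 -> 512 -> 4096 -> 32768 -> 262144 -> 2097152 -> 16777216 (stop)
Iterations = ceil(log_8(12152255)) = 8


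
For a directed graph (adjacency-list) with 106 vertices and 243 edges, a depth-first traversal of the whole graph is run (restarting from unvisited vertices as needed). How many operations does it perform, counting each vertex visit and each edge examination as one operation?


A full DFS traversal visits each vertex once and examines each edge once.
V = 106
E = 243
Sum = 106 + 243 = 349


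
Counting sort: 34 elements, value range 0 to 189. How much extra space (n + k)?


n = 34 (output array)
k = 190 (count array for 190 distinct values)
Extra space = 34 + 190 = 224


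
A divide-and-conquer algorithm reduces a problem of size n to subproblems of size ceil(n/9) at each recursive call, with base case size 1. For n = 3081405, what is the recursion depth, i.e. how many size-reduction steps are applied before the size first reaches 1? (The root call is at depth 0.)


Each step divides the size by 9 (rounding up); after k steps the size is ceil(n/9^k), which equals 1 exactly when 9^k >= n.
So the depth is the smallest k with 9^k >= 3081405, i.e. ceil(log_9(3081405)).
9^6 = 531441 < 3081405 <= 4782969 = 9^7
Recursion depth = 7


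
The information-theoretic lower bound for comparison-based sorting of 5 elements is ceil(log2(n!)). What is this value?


A binary decision tree of height h has at most 2^h leaves and needs at least n! of them, so h >= ceil(log2(n!)).
Compute 5! as a running product:
  x2 = 2, x3 = 6, x4 = 24, x5 = 120
5! = 120
Bracket between powers of 2:
  2^6 = 64 < 120 <= 128 = 2^7
So ceil(log2(5!)) = 7


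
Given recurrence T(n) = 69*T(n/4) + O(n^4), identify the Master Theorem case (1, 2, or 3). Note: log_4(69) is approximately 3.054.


Master Theorem parameters: a=69, b=4, c=4
log_b(a) = 3.054
Compare b^c with a: 4^4 = 256 > 69, so c > log_b(a).
Comparing c=4 vs log_b(a)=3.054:
4 > 3.054 => Case 3
Result: T(n) = O(n^4)
Master Theorem case = 3


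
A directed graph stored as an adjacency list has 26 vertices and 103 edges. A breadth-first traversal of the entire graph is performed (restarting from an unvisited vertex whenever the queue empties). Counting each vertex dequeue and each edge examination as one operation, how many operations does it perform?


A full BFS traversal dequeues each vertex once and examines each edge once.
Vertex visits: 26
Edge visits: 103
V + E = 26 + 103 = 129


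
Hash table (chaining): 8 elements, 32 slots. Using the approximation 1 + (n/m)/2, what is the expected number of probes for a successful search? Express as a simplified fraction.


Computing expected probes:
alpha = 8/32
= 1 + alpha/2
= 1 + 8/(2*32)
= (2*32 + 8) / (2*32)
= 72/64 = 9/8


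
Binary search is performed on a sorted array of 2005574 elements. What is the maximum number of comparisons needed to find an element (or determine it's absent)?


Binary search halves the search space each comparison:
  Step 1: search space = 2005574 -> 1002787
  Step 2: search space = 1002787 -> 501393
  Step 3: search space = 501393 -> 250696
  Step 4: search space = 250696 -> 125348
  Step 5: search space = 125348 -> 62674
  Step 6: search space = 62674 -> 31337
  Step 7: search space = 31337 -> 15668
  Step 8: search space = 15668 -> 7834
  Step 9: search space = 7834 -> 3917
  Step 10: search space = 3917 -> 1958
  Step 11: search space = 1958 -> 979
  Step 12: search space = 979 -> 489
  Step 13: search space = 489 -> 244
  Step 14: search space = 244 -> 122
  Step 15: search space = 122 -> 61
  Step 16: search space = 61 -> 30
  Step 17: search space = 30 -> 15
  Step 18: search space = 15 -> 7
  Step 19: search space = 7 -> 3
  Step 20: search space = 3 -> 1
  Step 21: search space = 1 (final check)
Maximum comparisons = floor(log2(2005574)) + 1 = 20 + 1 = 21


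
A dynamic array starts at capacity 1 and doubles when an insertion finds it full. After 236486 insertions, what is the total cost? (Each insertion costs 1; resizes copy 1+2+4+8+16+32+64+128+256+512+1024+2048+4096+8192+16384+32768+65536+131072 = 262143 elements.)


Insertion cost: 236486 (one per element)
Resizes occur just before inserting elements 2, 3, 5, 9, ...
Elements copied at each resize: 1 + 2 + 4 + 8 + 16 + 32 + 64 + 128 + 256 + 512 + 1024 + 2048 + 4096 + 8192 + 16384 + 32768 + 65536 + 131072
Sum of copies = 262143 (geometric series: 2^k - 1)
Total = 236486 + 262143 = 498629


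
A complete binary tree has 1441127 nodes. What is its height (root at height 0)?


In a complete binary tree, level k holds nodes 2^k .. 2^(k+1)-1 (1-indexed).
Height = floor(log2(n)) = floor(log2(1441127)) = 20
Check: 2^20 = 1048576 <= 1441127 < 2097152 = 2^21


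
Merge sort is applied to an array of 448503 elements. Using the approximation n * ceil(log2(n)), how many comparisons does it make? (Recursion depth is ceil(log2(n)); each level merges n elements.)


Merge sort divides the array into halves recursively.
Number of levels = ceil(log2(448503)) = 19
At each level, approximately n = 448503 comparisons are needed for merging.
Total comparisons ~ n * ceil(log2(n)) = 448503 * 19 = 8521557


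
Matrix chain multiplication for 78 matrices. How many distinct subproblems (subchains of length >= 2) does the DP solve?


Subproblems are indexed by (i, j) where i < j.
Number of such pairs = n*(n-1)/2
= 78 * 77 / 2
= 3003


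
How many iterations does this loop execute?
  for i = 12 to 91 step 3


The loop variable i takes values starting at 12 and increments by 3 each iteration.
Sequence: i = 12, 15, 18, 21, 24, 27, 30, 33, 36, ...
The upper bound 91 is inclusive, so the count is floor((last - first) / step) + 1:
floor((91 - 12) / 3) + 1 = floor(79/3) + 1 = 26 + 1 = 27


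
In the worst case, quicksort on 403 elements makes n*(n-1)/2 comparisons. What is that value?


Sum of comparisons per partition:
402 + 401 + ... + 1 + 0
= 403 * (403 - 1) / 2
= 403 * 402 / 2
= 81003


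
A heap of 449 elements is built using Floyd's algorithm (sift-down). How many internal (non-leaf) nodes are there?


Leaf nodes occupy roughly half the array.
Sift-down is called for each internal node, starting from the last one.
Internal nodes = floor(n/2) = floor(449/2) = 224


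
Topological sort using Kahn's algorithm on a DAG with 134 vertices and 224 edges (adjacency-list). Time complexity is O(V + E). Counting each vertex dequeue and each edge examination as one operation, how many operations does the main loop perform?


Kahn's algorithm:
  1. Compute in-degrees: O(V + E)
  2. Process queue: each vertex dequeued once (O(V))
     each edge examined once (O(E))
Total = V + E = 134 + 224 = 358


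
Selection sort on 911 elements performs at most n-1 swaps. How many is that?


Each of the 910 passes places one element in its final position.
Pass 1: swap minimum into position 0
Pass 2: swap minimum of remaining into position 1
...
Pass 910: last two elements, one swap
Maximum swaps = 911 - 1 = 910


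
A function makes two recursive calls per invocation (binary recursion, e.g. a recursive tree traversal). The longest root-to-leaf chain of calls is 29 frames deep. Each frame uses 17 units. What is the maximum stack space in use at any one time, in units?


Binary recursion: the two calls run one after the other, so only one root-to-leaf chain of frames is on the stack at a time.
Maximum depth (longest chain) = 29 frames
Each frame = 17 units
Max stack space = 29 * 17 = 493


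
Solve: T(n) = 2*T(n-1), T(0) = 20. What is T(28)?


Unrolling:
T(28) = 2*T(27) = 2^2*T(26) = ... = 2^28*T(0)
= 2^28 * 20
= 268435456 * 20 = 5368709120


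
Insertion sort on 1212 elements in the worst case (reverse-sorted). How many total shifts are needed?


In the worst case (reverse-sorted), each element shifts past all previous:
  Element 1: 1 shifts
  Element 2: 2 shifts
  Element 3: 3 shifts
  Element 4: 4 shifts
  Element 5: 5 shifts
  ...
  Element 1211: 1211 shifts
Total = 1 + 2 + ... + 1211
= 1212*(1212-1)/2 = 733866


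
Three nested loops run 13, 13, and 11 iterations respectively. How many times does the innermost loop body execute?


Loop 1 (outermost): 13 iterations
Loop 2 (middle): 13 iterations per outer
Loop 3 (innermost): 11 iterations per middle
Total = 13 * 13 * 11 = 1859


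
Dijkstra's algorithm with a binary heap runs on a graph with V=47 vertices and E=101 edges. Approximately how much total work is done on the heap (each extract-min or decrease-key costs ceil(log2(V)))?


Dijkstra with a binary heap: each vertex is extracted once, each edge may relax once.
Each heap operation costs O(log V).
V + E = 47 + 101 = 148
ceil(log2(47)) = 6 (since 2^5 = 32 < 47 <= 64 = 2^6)
Total heap work = (V+E) * ceil(log2(V)) = 148 * 6 = 888


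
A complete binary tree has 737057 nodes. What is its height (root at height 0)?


In a complete binary tree, level k holds nodes 2^k .. 2^(k+1)-1 (1-indexed).
Height = floor(log2(n)) = floor(log2(737057)) = 19
Check: 2^19 = 524288 <= 737057 < 1048576 = 2^20


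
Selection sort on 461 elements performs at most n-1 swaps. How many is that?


Each of the 460 passes places one element in its final position.
Pass 1: swap minimum into position 0
Pass 2: swap minimum of remaining into position 1
...
Pass 460: last two elements, one swap
Maximum swaps = 461 - 1 = 460


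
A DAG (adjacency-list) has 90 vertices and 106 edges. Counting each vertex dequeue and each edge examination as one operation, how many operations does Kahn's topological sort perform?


V = 90 (vertex processing)
E = 106 (edge processing)
V + E = 90 + 106 = 196


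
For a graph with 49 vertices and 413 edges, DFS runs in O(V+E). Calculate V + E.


A full DFS traversal visits each vertex once and examines each edge once.
V = 49
E = 413
Sum = 49 + 413 = 462


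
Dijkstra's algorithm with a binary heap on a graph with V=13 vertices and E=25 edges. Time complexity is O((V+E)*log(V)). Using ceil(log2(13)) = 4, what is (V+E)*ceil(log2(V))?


Dijkstra with a binary heap: each vertex is extracted once, each edge may relax once.
Each heap operation costs O(log V).
V + E = 13 + 25 = 38
ceil(log2(13)) = 4 (since 2^3 = 8 < 13 <= 16 = 2^4)
Total heap work = (V+E) * ceil(log2(V)) = 38 * 4 = 152


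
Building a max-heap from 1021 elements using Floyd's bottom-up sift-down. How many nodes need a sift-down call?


In a heap of 1021 elements (0-indexed array):
  Last element index: 1020
  Parent of last element: floor((1020 - 1) / 2) = 509
  Internal nodes: indices 0 to 509
  Count = floor(1021/2) = 510


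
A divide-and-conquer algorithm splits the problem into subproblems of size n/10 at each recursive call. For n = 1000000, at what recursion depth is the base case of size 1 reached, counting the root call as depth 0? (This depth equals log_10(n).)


At each depth, the problem size is divided by 10:
  Depth 0: problem size = 1000000
  Depth 1: problem size = 100000
  Depth 2: problem size = 10000
  Depth 3: problem size = 1000
  Depth 4: problem size = 100
  Depth 5: problem size = 10
  Depth 6: problem size = 1 (base case)
The base case is reached at depth log_10(1000000) = 6 (the tree has 7 levels counting depth 0, but the depth asked for is 6).
Recursion depth = 6


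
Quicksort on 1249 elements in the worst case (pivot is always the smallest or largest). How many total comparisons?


In the worst case, each partition step picks the worst pivot:
  Partition 1: 1248 comparisons (n-1 elements to compare)
  Partition 2: 1247 comparisons
  Partition 3: 1246 comparisons
  Partition 4: 1245 comparisons
  Partition 5: 1244 comparisons
  ...
  Last partition: 0 comparisons
Total = (n-1) + (n-2) + ... + 1 + 0 = n*(n-1)/2
= 1249*1248/2 = 779376


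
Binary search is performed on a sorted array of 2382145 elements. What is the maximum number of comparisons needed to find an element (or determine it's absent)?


Binary search halves the search space each comparison:
  Step 1: search space = 2382145 -> 1191072
  Step 2: search space = 1191072 -> 595536
  Step 3: search space = 595536 -> 297768
  Step 4: search space = 297768 -> 148884
  Step 5: search space = 148884 -> 74442
  Step 6: search space = 74442 -> 37221
  Step 7: search space = 37221 -> 18610
  Step 8: search space = 18610 -> 9305
  Step 9: search space = 9305 -> 4652
  Step 10: search space = 4652 -> 2326
  Step 11: search space = 2326 -> 1163
  Step 12: search space = 1163 -> 581
  Step 13: search space = 581 -> 290
  Step 14: search space = 290 -> 145
  Step 15: search space = 145 -> 72
  Step 16: search space = 72 -> 36
  Step 17: search space = 36 -> 18
  Step 18: search space = 18 -> 9
  Step 19: search space = 9 -> 4
  Step 20: search space = 4 -> 2
  Step 21: search space = 2 -> 1
  Step 22: search space = 1 (final check)
Maximum comparisons = floor(log2(2382145)) + 1 = 21 + 1 = 22


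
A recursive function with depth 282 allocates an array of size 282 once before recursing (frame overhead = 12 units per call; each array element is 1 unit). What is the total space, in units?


Array allocation: 282 units (allocated once)
Stack frames: 282 deep * 12 per frame = 3384 units
Total = 282 + 3384 = 3666


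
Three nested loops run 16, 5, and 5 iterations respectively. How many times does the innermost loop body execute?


Loop 1 (outermost): 16 iterations
Loop 2 (middle): 5 iterations per outer
Loop 3 (innermost): 5 iterations per middle
Total = 16 * 5 * 5 = 400


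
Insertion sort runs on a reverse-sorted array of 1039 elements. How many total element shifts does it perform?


Sum of shifts = 1 + 2 + 3 + ... + 1038
= 1039 * 1038 / 2
= 1078482 / 2
= 539241


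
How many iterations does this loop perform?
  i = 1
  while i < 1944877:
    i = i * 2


The loop variable doubles each iteration:
i = 1 -> 2 -> 4 -> 8 -> 16 -> 32 -> 64 -> 128 -> 256 -> 512 -> 1024 -> 2048 -> 4096 -> 8192 -> 16384 -> 32768 -> 65536 -> 131072 -> 262144 -> 524288 -> 1048576 -> 2097152 (stop, 2097152 >= 1944877)
Number of doublings = ceil(log2(1944877)) = 21


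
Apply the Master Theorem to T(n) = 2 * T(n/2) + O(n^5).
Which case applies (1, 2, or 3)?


The Master Theorem: T(n) = a*T(n/b) + O(n^c)
  a = 2, b = 2, c = 5
log_b(a) = log_2(2) = 1
Compare b^c with a: 2^5 = 32 > 2, so c > log_b(a).
Since c > log_b(a), Case 3 applies.
T(n) = O(n^5)
Master Theorem case = 3


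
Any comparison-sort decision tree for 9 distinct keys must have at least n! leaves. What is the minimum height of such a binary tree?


A binary decision tree of height h has at most 2^h leaves and needs at least n! of them, so h >= ceil(log2(n!)).
Compute 9! as a running product:
  x2 = 2, x3 = 6, x4 = 24, x5 = 120
  x6 = 720, x7 = 5040, x8 = 40320, x9 = 362880
9! = 362880
Bracket between powers of 2:
  2^18 = 262144 < 362880 <= 524288 = 2^19
So ceil(log2(9!)) = 19


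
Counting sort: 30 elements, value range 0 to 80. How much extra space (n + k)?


n = 30 (output array)
k = 81 (count array for 81 distinct values)
Extra space = 30 + 81 = 111


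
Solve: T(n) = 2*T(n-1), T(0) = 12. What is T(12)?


Unrolling:
T(12) = 2*T(11) = 2^2*T(10) = ... = 2^12*T(0)
= 2^12 * 12
= 4096 * 12 = 49152


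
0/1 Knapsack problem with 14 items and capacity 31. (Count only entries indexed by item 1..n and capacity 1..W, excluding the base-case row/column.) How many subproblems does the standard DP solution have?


The DP table is indexed by (item, capacity).
Rows: 14 items
Columns: 31 capacity values (1 to W)
Total subproblems = 14 * 31 = 434


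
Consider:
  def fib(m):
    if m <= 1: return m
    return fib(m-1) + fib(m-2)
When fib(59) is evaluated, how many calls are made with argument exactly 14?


Let N(m) = number of times fib(m) is called while evaluating fib(59).
N(59) = 1 (the initial call).
N(58) = 1 (only fib(59) calls it).
For 1 <= m <= 57: fib(m) is called by fib(m+1) and fib(m+2), so
  N(m) = N(m+1) + N(m+2).
fib(0) is called only by fib(2), so N(0) = N(2).
Walk down from m=59:
  N(59)=1, N(58)=1, N(57)=2, N(56)=3, N(55)=5, N(54)=8, N(53)=13, N(52)=21, N(51)=34, N(50)=55, N(49)=89, N(48)=144, N(47)=233, N(46)=377, N(45)=610, N(44)=987, N(43)=1597, N(42)=2584, N(41)=4181, N(40)=6765, N(39)=10946, N(38)=17711, N(37)=28657, N(36)=46368, N(35)=75025, N(34)=121393, N(33)=196418, N(32)=317811, N(31)=514229, N(30)=832040, N(29)=1346269, N(28)=2178309, N(27)=3524578, N(26)=5702887, N(25)=9227465, N(24)=14930352, N(23)=24157817, N(22)=39088169, N(21)=63245986, N(20)=102334155, N(19)=165580141, N(18)=267914296, N(17)=433494437, N(16)=701408733, N(15)=1134903170, N(14)=1836311903
N(14) = 1836311903


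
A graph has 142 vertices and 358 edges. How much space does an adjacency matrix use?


Adjacency matrix: V x V grid of entries
Space = V^2 = 142^2 = 142 * 142 = 20164


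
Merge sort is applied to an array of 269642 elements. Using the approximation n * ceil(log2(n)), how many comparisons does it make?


Merge sort divides the array into halves recursively.
Number of levels = ceil(log2(269642)) = 19
At each level, approximately n = 269642 comparisons are needed for merging.
Total comparisons ~ n * ceil(log2(n)) = 269642 * 19 = 5123198


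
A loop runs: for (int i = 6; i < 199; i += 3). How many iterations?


Loop starts at i = 6, increments by 3, stops when i >= 199.
Number of iterations = ceil((199 - 6) / 3)
= ceil(193 / 3)
= 65


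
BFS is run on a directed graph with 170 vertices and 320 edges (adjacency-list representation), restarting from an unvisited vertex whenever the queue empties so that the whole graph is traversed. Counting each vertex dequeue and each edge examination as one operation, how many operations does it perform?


A full BFS traversal dequeues each vertex exactly once and examines each directed edge exactly once.
V = 170 (vertex processing cost)
E = 320 (edge examination cost)
Total operations proportional to V + E = 170 + 320 = 490


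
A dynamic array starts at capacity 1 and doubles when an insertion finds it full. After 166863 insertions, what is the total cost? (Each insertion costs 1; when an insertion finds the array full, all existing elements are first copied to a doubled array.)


Insertion cost: 166863 (one per element)
Resizes occur just before inserting elements 2, 3, 5, 9, ...
Elements copied at each resize: 1 + 2 + 4 + 8 + 16 + 32 + 64 + 128 + 256 + 512 + 1024 + 2048 + 4096 + 8192 + 16384 + 32768 + 65536 + 131072
Sum of copies = 262143 (geometric series: 2^k - 1)
Total = 166863 + 262143 = 429006


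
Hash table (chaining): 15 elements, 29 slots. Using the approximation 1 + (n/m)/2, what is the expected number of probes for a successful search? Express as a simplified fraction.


Computing expected probes:
alpha = 15/29
= 1 + alpha/2
= 1 + 15/(2*29)
= (2*29 + 15) / (2*29)
= 73/58


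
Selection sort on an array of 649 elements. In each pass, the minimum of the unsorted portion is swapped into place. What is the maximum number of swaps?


Selection sort performs one swap per pass:
  Pass 1: find min in positions 0 to 648, swap with position 0
  Pass 2: find min in positions 1 to 648, swap with position 1
  Pass 3: find min in positions 2 to 648, swap with position 2
  Pass 4: find min in positions 3 to 648, swap with position 3
  Pass 5: find min in positions 4 to 648, swap with position 4
  ... (643 more passes)
Total passes (and swaps) = n - 1 = 649 - 1 = 648


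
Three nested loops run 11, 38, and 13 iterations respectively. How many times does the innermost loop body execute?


Loop 1 (outermost): 11 iterations
Loop 2 (middle): 38 iterations per outer
Loop 3 (innermost): 13 iterations per middle
Total = 11 * 38 * 13 = 5434


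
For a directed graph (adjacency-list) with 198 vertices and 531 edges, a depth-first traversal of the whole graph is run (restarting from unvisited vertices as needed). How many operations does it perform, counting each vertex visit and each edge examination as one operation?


A full DFS traversal visits each vertex once and examines each edge once.
V = 198
E = 531
Sum = 198 + 531 = 729


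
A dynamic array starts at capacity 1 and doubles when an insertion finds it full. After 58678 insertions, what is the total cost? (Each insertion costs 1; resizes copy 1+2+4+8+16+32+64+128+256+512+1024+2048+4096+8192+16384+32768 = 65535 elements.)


Insertion cost: 58678 (one per element)
Resizes occur just before inserting elements 2, 3, 5, 9, ...
Elements copied at each resize: 1 + 2 + 4 + 8 + 16 + 32 + 64 + 128 + 256 + 512 + 1024 + 2048 + 4096 + 8192 + 16384 + 32768
Sum of copies = 65535 (geometric series: 2^k - 1)
Total = 58678 + 65535 = 124213


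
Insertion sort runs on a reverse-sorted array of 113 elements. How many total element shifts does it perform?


Sum of shifts = 1 + 2 + 3 + ... + 112
= 113 * 112 / 2
= 12656 / 2
= 6328


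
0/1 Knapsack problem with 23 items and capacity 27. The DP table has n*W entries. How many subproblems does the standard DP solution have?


The DP table is indexed by (item, capacity).
Rows: 23 items
Columns: 27 capacity values (1 to W)
Total subproblems = 23 * 27 = 621


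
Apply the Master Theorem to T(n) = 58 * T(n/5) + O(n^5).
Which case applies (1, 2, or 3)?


The Master Theorem: T(n) = a*T(n/b) + O(n^c)
  a = 58, b = 5, c = 5
log_b(a) = log_5(58) ~ 2.523
Compare b^c with a: 5^5 = 3125 > 58, so c > log_b(a).
Since c > log_b(a), Case 3 applies.
T(n) = O(n^5)
Master Theorem case = 3


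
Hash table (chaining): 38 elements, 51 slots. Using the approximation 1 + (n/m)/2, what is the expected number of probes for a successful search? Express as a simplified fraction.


Computing expected probes:
alpha = 38/51
= 1 + alpha/2
= 1 + 38/(2*51)
= (2*51 + 38) / (2*51)
= 140/102 = 70/51


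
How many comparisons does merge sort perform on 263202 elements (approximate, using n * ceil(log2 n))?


Recursion depth: ceil(log2(263202)) = 19
Each recursion level merges n = 263202 elements
Total = 263202 * 19 = 5000838


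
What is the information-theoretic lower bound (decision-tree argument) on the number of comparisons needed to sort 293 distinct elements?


A binary decision tree of height h has at most 2^h leaves and needs at least n! of them, so h >= ceil(log2(n!)).
293! is far too large to multiply out, so use Stirling's series:
  ln(n!) ~ n ln n - n + (1/2) ln(2 pi n) + 1/(12n)  (error below 1/(360 n^3), negligible here)
  ln(293) = 5.6801726
  n ln n = 293 * 5.6801726 = 1664.2906
  (1/2) ln(2 pi * 293) = (1/2) ln(1840.9733) = 3.7590
  1/(12*293) = 0.0003
  ln(293!) ~ 1664.2906 - 293 + 3.7590 + 0.0003 = 1375.0499
Convert to base 2: log2(293!) = 1375.0499 / ln 2 = 1375.0499 / 0.69314718 = 1983.7777
ceil(1983.7777) = 1984


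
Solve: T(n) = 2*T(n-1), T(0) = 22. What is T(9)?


Unrolling:
T(9) = 2*T(8) = 2^2*T(7) = ... = 2^9*T(0)
= 2^9 * 22
= 512 * 22 = 11264


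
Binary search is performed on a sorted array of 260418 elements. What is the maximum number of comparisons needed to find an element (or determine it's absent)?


Binary search halves the search space each comparison:
  Step 1: search space = 260418 -> 130209
  Step 2: search space = 130209 -> 65104
  Step 3: search space = 65104 -> 32552
  Step 4: search space = 32552 -> 16276
  Step 5: search space = 16276 -> 8138
  Step 6: search space = 8138 -> 4069
  Step 7: search space = 4069 -> 2034
  Step 8: search space = 2034 -> 1017
  Step 9: search space = 1017 -> 508
  Step 10: search space = 508 -> 254
  Step 11: search space = 254 -> 127
  Step 12: search space = 127 -> 63
  Step 13: search space = 63 -> 31
  Step 14: search space = 31 -> 15
  Step 15: search space = 15 -> 7
  Step 16: search space = 7 -> 3
  Step 17: search space = 3 -> 1
  Step 18: search space = 1 (final check)
Maximum comparisons = floor(log2(260418)) + 1 = 17 + 1 = 18


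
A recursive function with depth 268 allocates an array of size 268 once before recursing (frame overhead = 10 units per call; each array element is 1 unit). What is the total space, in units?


Array allocation: 268 units (allocated once)
Stack frames: 268 deep * 10 per frame = 2680 units
Total = 268 + 2680 = 2948


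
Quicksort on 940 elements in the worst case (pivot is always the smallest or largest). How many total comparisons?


In the worst case, each partition step picks the worst pivot:
  Partition 1: 939 comparisons (n-1 elements to compare)
  Partition 2: 938 comparisons
  Partition 3: 937 comparisons
  Partition 4: 936 comparisons
  Partition 5: 935 comparisons
  ...
  Last partition: 0 comparisons
Total = (n-1) + (n-2) + ... + 1 + 0 = n*(n-1)/2
= 940*939/2 = 441330


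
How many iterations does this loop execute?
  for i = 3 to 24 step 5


The loop variable i takes values starting at 3 and increments by 5 each iteration.
Sequence: i = 3, 8, 13, 18, 23
The upper bound 24 is inclusive, so the count is floor((last - first) / step) + 1:
floor((24 - 3) / 5) + 1 = floor(21/5) + 1 = 4 + 1 = 5


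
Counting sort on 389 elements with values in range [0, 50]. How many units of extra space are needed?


Output array size: 389 (to store sorted result)
Count array size: 51 (one slot per possible value, range 0 to 50)
Total extra space = 389 + 51 = 440


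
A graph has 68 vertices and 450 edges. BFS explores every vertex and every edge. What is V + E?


A full BFS traversal dequeues each vertex once and examines each edge once.
Vertex visits: 68
Edge visits: 450
V + E = 68 + 450 = 518


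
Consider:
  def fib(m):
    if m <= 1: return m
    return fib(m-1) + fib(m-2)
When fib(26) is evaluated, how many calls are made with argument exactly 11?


Let N(m) = number of times fib(m) is called while evaluating fib(26).
N(26) = 1 (the initial call).
N(25) = 1 (only fib(26) calls it).
For 1 <= m <= 24: fib(m) is called by fib(m+1) and fib(m+2), so
  N(m) = N(m+1) + N(m+2).
fib(0) is called only by fib(2), so N(0) = N(2).
Walk down from m=26:
  N(26)=1, N(25)=1, N(24)=2, N(23)=3, N(22)=5, N(21)=8, N(20)=13, N(19)=21, N(18)=34, N(17)=55, N(16)=89, N(15)=144, N(14)=233, N(13)=377, N(12)=610, N(11)=987
N(11) = 987


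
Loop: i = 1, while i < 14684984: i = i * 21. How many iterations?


i multiplies by 21 each step:
i = 1 -> 21 -> 441 -> 9261 -> 194481 -> 4084101 -> 85766121 (stop)
Iterations = ceil(log_21(14684984)) = 6


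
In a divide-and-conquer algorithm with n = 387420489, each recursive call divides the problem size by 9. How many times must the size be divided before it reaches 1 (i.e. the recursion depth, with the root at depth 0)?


Number of divisions = log_9(387420489)
Sizes: 387420489 -> 43046721 -> 4782969 -> 531441 -> 59049 -> 6561 -> 729 -> 81 -> 9 -> 1 (9 divisions)
Recursion depth = 9


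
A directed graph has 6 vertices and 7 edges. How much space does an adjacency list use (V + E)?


Adjacency list: one list head per vertex + one entry per edge
Vertex heads: 6
Edge entries: 7
Total = 6 + 7 = 13


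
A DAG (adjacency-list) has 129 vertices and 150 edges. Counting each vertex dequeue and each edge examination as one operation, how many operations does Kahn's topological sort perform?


V = 129 (vertex processing)
E = 150 (edge processing)
V + E = 129 + 150 = 279


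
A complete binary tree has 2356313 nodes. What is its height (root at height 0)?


In a complete binary tree, level k holds nodes 2^k .. 2^(k+1)-1 (1-indexed).
Height = floor(log2(n)) = floor(log2(2356313)) = 21
Check: 2^21 = 2097152 <= 2356313 < 4194304 = 2^22


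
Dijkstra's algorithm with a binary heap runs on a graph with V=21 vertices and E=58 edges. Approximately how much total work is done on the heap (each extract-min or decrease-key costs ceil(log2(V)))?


Dijkstra with a binary heap: each vertex is extracted once, each edge may relax once.
Each heap operation costs O(log V).
V + E = 21 + 58 = 79
ceil(log2(21)) = 5 (since 2^4 = 16 < 21 <= 32 = 2^5)
Total heap work = (V+E) * ceil(log2(V)) = 79 * 5 = 395


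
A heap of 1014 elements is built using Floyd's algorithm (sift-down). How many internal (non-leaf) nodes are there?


Leaf nodes occupy roughly half the array.
Sift-down is called for each internal node, starting from the last one.
Internal nodes = floor(n/2) = floor(1014/2) = 507


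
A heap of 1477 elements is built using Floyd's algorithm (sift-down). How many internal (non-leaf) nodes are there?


Leaf nodes occupy roughly half the array.
Sift-down is called for each internal node, starting from the last one.
Internal nodes = floor(n/2) = floor(1477/2) = 738


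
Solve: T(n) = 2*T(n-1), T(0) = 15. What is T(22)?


Unrolling:
T(22) = 2*T(21) = 2^2*T(20) = ... = 2^22*T(0)
= 2^22 * 15
= 4194304 * 15 = 62914560


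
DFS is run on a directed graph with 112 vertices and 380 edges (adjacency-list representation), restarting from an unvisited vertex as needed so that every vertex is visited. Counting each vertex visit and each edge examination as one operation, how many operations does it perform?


A full DFS traversal processes each vertex exactly once (push/pop on stack).
Each directed edge is examined once.
V = 112, E = 380
V + E = 492


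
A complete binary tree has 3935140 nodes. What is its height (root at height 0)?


In a complete binary tree, level k holds nodes 2^k .. 2^(k+1)-1 (1-indexed).
Height = floor(log2(n)) = floor(log2(3935140)) = 21
Check: 2^21 = 2097152 <= 3935140 < 4194304 = 2^22


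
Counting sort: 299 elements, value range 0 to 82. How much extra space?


n = 299 (output array)
k = 83 (count array for 83 distinct values)
Extra space = 299 + 83 = 382


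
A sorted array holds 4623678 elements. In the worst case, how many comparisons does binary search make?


Halving sequence: 4623678 -> 2311839 -> 1155919 -> 577959 -> 288979 -> 144489 -> 72244 -> 36122 -> 18061 -> 9030 -> 4515 -> 2257 -> 1128 -> 564 -> 282 -> 141 -> 70 -> 35 -> 17 -> 8 -> 4 -> 2 -> 1
Number of halvings = 22
Max comparisons = 22 + 1 = 23


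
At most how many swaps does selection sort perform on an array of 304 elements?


Each of the 303 passes places one element in its final position.
Pass 1: swap minimum into position 0
Pass 2: swap minimum of remaining into position 1
...
Pass 303: last two elements, one swap
Maximum swaps = 304 - 1 = 303


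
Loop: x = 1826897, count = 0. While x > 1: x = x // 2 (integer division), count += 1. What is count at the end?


The variable x halves each step:
x = 1826897 -> 913448 -> 456724 -> 228362 -> 114181 -> 57090 -> 28545 -> 14272 -> 7136 -> 3568 -> 1784 -> 892 -> 446 -> 223 -> 111 -> 55 -> 27 -> 13 -> 6 -> 3 -> 1
Number of halvings = floor(log2(1826897)) = 20


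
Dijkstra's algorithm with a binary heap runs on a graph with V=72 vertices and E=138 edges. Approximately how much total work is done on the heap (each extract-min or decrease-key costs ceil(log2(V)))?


Dijkstra with a binary heap: each vertex is extracted once, each edge may relax once.
Each heap operation costs O(log V).
V + E = 72 + 138 = 210
ceil(log2(72)) = 7 (since 2^6 = 64 < 72 <= 128 = 2^7)
Total heap work = (V+E) * ceil(log2(V)) = 210 * 7 = 1470


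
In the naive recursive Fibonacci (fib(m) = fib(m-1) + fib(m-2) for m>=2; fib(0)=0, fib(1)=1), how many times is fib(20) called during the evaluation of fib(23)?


Let N(m) = number of times fib(m) is called while evaluating fib(23).
N(23) = 1 (the initial call).
N(22) = 1 (only fib(23) calls it).
For 1 <= m <= 21: fib(m) is called by fib(m+1) and fib(m+2), so
  N(m) = N(m+1) + N(m+2).
fib(0) is called only by fib(2), so N(0) = N(2).
Walk down from m=23:
  N(23)=1, N(22)=1, N(21)=2, N(20)=3
N(20) = 3


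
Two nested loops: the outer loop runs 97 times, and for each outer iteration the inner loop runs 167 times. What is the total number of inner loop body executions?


Outer loop: 97 iterations
Inner loop: 167 iterations per outer iteration
Total = 97 * 167 = 16199


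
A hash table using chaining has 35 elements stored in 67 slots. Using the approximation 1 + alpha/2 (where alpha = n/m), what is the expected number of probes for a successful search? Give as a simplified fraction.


Load factor alpha = n/m = 35/67
Expected probes = 1 + alpha/2 = 1 + 35/(2*67)
= 1 + 35/134
= 134/134 + 35/134
= 169/134


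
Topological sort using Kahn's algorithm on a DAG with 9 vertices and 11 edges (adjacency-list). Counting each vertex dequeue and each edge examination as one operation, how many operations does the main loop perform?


Kahn's algorithm:
  1. Compute in-degrees: O(V + E)
  2. Process queue: each vertex dequeued once (O(V))
     each edge examined once (O(E))
Total = V + E = 9 + 11 = 20


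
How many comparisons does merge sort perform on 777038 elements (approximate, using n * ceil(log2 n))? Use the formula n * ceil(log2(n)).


Recursion depth: ceil(log2(777038)) = 20
Each recursion level merges n = 777038 elements
Total = 777038 * 20 = 15540760


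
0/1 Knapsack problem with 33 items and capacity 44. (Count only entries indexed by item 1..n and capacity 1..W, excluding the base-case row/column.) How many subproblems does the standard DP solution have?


The DP table is indexed by (item, capacity).
Rows: 33 items
Columns: 44 capacity values (1 to W)
Total subproblems = 33 * 44 = 1452


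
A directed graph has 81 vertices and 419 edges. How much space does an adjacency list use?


Adjacency list: one list head per vertex + one entry per edge
Vertex heads: 81
Edge entries: 419
Total = 81 + 419 = 500


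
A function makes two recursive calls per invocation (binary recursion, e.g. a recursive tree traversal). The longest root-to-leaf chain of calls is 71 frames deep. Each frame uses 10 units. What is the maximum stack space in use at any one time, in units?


Binary recursion: the two calls run one after the other, so only one root-to-leaf chain of frames is on the stack at a time.
Maximum depth (longest chain) = 71 frames
Each frame = 10 units
Max stack space = 71 * 10 = 710


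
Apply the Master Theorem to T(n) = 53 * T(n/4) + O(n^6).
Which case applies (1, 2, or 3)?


The Master Theorem: T(n) = a*T(n/b) + O(n^c)
  a = 53, b = 4, c = 6
log_b(a) = log_4(53) ~ 2.864
Compare b^c with a: 4^6 = 4096 > 53, so c > log_b(a).
Since c > log_b(a), Case 3 applies.
T(n) = O(n^6)
Master Theorem case = 3


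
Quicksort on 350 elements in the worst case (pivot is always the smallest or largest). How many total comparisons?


In the worst case, each partition step picks the worst pivot:
  Partition 1: 349 comparisons (n-1 elements to compare)
  Partition 2: 348 comparisons
  Partition 3: 347 comparisons
  Partition 4: 346 comparisons
  Partition 5: 345 comparisons
  ...
  Last partition: 0 comparisons
Total = (n-1) + (n-2) + ... + 1 + 0 = n*(n-1)/2
= 350*349/2 = 61075


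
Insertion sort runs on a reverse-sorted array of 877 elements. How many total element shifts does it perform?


Sum of shifts = 1 + 2 + 3 + ... + 876
= 877 * 876 / 2
= 768252 / 2
= 384126


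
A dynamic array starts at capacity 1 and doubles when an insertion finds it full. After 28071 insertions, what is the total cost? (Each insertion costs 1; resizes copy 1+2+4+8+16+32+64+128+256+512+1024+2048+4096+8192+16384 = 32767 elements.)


Insertion cost: 28071 (one per element)
Resizes occur just before inserting elements 2, 3, 5, 9, ...
Elements copied at each resize: 1 + 2 + 4 + 8 + 16 + 32 + 64 + 128 + 256 + 512 + 1024 + 2048 + 4096 + 8192 + 16384
Sum of copies = 32767 (geometric series: 2^k - 1)
Total = 28071 + 32767 = 60838


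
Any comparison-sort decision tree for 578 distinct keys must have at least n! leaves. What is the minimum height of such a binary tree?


A binary decision tree of height h has at most 2^h leaves and needs at least n! of them, so h >= ceil(log2(n!)).
578! is far too large to multiply out, so use Stirling's series:
  ln(n!) ~ n ln n - n + (1/2) ln(2 pi n) + 1/(12n)  (error below 1/(360 n^3), negligible here)
  ln(578) = 6.3595739
  n ln n = 578 * 6.3595739 = 3675.8337
  (1/2) ln(2 pi * 578) = (1/2) ln(3631.6811) = 4.0987
  1/(12*578) = 0.0001
  ln(578!) ~ 3675.8337 - 578 + 4.0987 + 0.0001 = 3101.9325
Convert to base 2: log2(578!) = 3101.9325 / ln 2 = 3101.9325 / 0.69314718 = 4475.1426
ceil(4475.1426) = 4476


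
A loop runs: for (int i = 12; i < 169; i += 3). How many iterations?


Loop starts at i = 12, increments by 3, stops when i >= 169.
Number of iterations = ceil((169 - 12) / 3)
= ceil(157 / 3)
= 53


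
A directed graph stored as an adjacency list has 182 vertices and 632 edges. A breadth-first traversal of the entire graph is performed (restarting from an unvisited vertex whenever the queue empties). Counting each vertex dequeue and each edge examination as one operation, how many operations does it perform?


A full BFS traversal dequeues each vertex once and examines each edge once.
Vertex visits: 182
Edge visits: 632
V + E = 182 + 632 = 814


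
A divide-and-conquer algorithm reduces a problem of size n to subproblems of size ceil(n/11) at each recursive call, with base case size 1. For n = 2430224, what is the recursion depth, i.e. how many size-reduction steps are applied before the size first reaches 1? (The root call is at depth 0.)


Each step divides the size by 11 (rounding up); after k steps the size is ceil(n/11^k), which equals 1 exactly when 11^k >= n.
So the depth is the smallest k with 11^k >= 2430224, i.e. ceil(log_11(2430224)).
11^6 = 1771561 < 2430224 <= 19487171 = 11^7
Recursion depth = 7


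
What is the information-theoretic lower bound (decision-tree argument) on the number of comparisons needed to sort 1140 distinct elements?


A binary decision tree of height h has at most 2^h leaves and needs at least n! of them, so h >= ceil(log2(n!)).
1140! is far too large to multiply out, so use Stirling's series:
  ln(n!) ~ n ln n - n + (1/2) ln(2 pi n) + 1/(12n)  (error below 1/(360 n^3), negligible here)
  ln(1140) = 7.0387835
  n ln n = 1140 * 7.0387835 = 8024.2132
  (1/2) ln(2 pi * 1140) = (1/2) ln(7162.8313) = 4.4383
  1/(12*1140) = 0.0001
  ln(1140!) ~ 8024.2132 - 1140 + 4.4383 + 0.0001 = 6888.6516
Convert to base 2: log2(1140!) = 6888.6516 / ln 2 = 6888.6516 / 0.69314718 = 9938.2235
ceil(9938.2235) = 9939


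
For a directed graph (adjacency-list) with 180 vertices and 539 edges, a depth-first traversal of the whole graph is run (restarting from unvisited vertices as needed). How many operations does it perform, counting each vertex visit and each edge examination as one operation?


A full DFS traversal visits each vertex once and examines each edge once.
V = 180
E = 539
Sum = 180 + 539 = 719


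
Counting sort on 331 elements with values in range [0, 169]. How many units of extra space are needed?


Output array size: 331 (to store sorted result)
Count array size: 170 (one slot per possible value, range 0 to 169)
Total extra space = 331 + 170 = 501


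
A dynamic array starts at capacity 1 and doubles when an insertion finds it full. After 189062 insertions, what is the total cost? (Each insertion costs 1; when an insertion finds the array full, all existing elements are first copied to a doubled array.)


Insertion cost: 189062 (one per element)
Resizes occur just before inserting elements 2, 3, 5, 9, ...
Elements copied at each resize: 1 + 2 + 4 + 8 + 16 + 32 + 64 + 128 + 256 + 512 + 1024 + 2048 + 4096 + 8192 + 16384 + 32768 + 65536 + 131072
Sum of copies = 262143 (geometric series: 2^k - 1)
Total = 189062 + 262143 = 451205
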